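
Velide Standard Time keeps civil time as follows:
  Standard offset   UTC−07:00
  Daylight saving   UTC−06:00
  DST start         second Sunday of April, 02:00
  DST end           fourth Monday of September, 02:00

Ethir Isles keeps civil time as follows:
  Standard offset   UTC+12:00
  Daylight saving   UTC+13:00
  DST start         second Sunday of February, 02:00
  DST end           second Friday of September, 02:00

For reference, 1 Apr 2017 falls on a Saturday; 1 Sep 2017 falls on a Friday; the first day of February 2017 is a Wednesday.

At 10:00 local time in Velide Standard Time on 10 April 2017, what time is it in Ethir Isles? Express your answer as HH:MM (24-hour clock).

1 April 2017 is a Saturday, so the first Sunday is April 2 and the second is April 9.
1 September 2017 is a Friday, so the first Monday is September 4 and the fourth is September 25.
10 April 2017 falls between 9 April and 25 September, so daylight saving is in effect and Velide Standard Time is at UTC−06:00.
10:00 Velide Standard Time + 6h = 16:00 UTC.
1 February 2017 is a Wednesday, so the first Sunday is February 5 and the second is February 12.
1 September 2017 is a Friday, so the first Friday is September 1 and the second is September 8.
At the standard offset (UTC+12:00), 16:00 UTC + 12h = 04:00 Ethir Isles standard time (rolling into the next day, 11 April 2017).
The standard-time date in Ethir Isles, 11 April 2017, lies within the daylight-saving period (12 February – 8 September), so Ethir Isles is on daylight time, UTC+13:00.
16:00 UTC + 13h = 05:00 Ethir Isles (rolling into the next day, 11 April 2017).

05:00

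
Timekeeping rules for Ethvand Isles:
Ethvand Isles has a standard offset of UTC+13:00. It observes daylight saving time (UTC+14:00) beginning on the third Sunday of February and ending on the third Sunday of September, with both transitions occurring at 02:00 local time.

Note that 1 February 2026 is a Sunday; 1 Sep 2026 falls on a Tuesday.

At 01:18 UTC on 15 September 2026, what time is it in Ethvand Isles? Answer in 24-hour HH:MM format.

1 February 2026 is a Sunday, so the first Sunday is February 1 and the third is February 15.
1 September 2026 is a Tuesday, so the first Sunday is September 6 and the third is September 20.
At the standard offset (UTC+13:00), 01:18 UTC + 13h = 14:18 Ethvand Isles standard time.
The standard-time date in Ethvand Isles, 15 September 2026, lies within the daylight-saving period (15 February – 20 September), so Ethvand Isles is on daylight time, UTC+14:00.
01:18 UTC + 14h = 15:18 local.

15:18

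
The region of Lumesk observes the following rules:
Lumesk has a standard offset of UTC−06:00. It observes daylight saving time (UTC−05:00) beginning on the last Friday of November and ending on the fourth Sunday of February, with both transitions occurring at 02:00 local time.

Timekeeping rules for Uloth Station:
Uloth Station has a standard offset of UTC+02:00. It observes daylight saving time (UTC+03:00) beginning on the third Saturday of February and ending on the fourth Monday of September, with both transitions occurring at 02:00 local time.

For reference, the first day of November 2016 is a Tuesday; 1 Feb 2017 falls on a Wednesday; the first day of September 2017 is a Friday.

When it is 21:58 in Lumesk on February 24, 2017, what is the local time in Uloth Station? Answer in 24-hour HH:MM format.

05:58

1 November 2016 is a Tuesday, so Fridays fall on 4, 11, 18, 25; the last is November 25.
1 February 2017 is a Wednesday, so the first Sunday is February 5 and the fourth is February 26.
February 24, 2017 lies within the daylight-saving period (25 November 2016 – 26 February 2017), so Lumesk is on daylight time, UTC−05:00.
21:58 Lumesk + 5h = 02:58 UTC (rolling into the next day, 25 February 2017).
1 February 2017 is a Wednesday, so the first Saturday is February 4 and the third is February 18.
1 September 2017 is a Friday, so the first Monday is September 4 and the fourth is September 25.
At the standard offset (UTC+02:00), 02:58 UTC + 2h = 04:58 Uloth Station standard time.
The standard-time date in Uloth Station, February 25, 2017, falls between 18 February and 25 September, so daylight saving is in effect and Uloth Station is at UTC+03:00.
02:58 UTC + 3h = 05:58 Uloth Station.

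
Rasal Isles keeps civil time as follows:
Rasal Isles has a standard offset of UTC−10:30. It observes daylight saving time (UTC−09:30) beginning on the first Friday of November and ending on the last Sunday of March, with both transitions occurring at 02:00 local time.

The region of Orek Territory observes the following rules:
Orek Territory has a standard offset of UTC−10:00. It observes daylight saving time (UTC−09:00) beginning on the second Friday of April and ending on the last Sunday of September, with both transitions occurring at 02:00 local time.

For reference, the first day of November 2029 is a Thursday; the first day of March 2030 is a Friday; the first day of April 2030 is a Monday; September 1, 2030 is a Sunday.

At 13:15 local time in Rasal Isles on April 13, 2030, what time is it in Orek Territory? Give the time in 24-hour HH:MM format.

1 November 2029 is a Thursday, so the first Friday is November 2.
1 March 2030 is a Friday, so Sundays fall on 3, 10, 17, 24, 31; the last is March 31.
Daylight saving runs 2 November 2029 – 31 March 2030; April 13, 2030 is outside that window, so Rasal Isles is on standard time at UTC−10:30.
13:15 Rasal Isles + 10h30m = 23:45 UTC.
1 April 2030 is a Monday, so the first Friday is April 5 and the second is April 12.
1 September 2030 is a Sunday, so Sundays fall on 1, 8, 15, 22, 29; the last is September 29.
At the standard offset (UTC−10:00), 23:45 UTC − 10h = 13:45 Orek Territory standard time.
The standard-time date in Orek Territory, April 13, 2030, falls between 12 April and 29 September, so daylight saving is in effect and Orek Territory is at UTC−09:00.
23:45 UTC − 9h = 14:45 Orek Territory.

14:45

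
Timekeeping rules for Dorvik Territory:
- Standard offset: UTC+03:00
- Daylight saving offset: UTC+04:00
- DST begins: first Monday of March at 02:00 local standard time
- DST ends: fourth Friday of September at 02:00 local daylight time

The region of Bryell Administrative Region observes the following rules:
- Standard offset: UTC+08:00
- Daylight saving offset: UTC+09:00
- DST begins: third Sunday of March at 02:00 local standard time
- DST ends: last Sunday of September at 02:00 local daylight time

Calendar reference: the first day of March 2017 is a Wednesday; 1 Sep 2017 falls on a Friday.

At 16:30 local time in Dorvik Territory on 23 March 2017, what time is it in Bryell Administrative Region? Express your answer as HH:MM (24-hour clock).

21:30

1 March 2017 is a Wednesday, so the first Monday is March 6.
1 September 2017 is a Friday, so the first Friday is September 1 and the fourth is September 22.
23 March 2017 falls between 6 March and 22 September, so daylight saving is in effect and Dorvik Territory is at UTC+04:00.
16:30 Dorvik Territory − 4h = 12:30 UTC.
1 March 2017 is a Wednesday, so the first Sunday is March 5 and the third is March 19.
1 September 2017 is a Friday, so Sundays fall on 3, 10, 17, 24; the last is September 24.
At the standard offset (UTC+08:00), 12:30 UTC + 8h = 20:30 Bryell Administrative Region standard time.
The standard-time date in Bryell Administrative Region, 23 March 2017, falls between 19 March and 24 September, so daylight saving is in effect and Bryell Administrative Region is at UTC+09:00.
12:30 UTC + 9h = 21:30 Bryell Administrative Region.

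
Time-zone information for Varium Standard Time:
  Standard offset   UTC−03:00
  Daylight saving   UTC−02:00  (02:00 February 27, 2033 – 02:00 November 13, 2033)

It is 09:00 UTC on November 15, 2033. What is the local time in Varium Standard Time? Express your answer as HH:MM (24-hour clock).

At the standard offset (UTC−03:00), 09:00 UTC − 3h = 06:00 Varium Standard Time standard time.
The standard-time date in Varium Standard Time, November 15, 2033, does not fall between 27 February and 13 November, so daylight saving is not in effect and Varium Standard Time is at UTC−03:00.
09:00 UTC − 3h = 06:00 local.

06:00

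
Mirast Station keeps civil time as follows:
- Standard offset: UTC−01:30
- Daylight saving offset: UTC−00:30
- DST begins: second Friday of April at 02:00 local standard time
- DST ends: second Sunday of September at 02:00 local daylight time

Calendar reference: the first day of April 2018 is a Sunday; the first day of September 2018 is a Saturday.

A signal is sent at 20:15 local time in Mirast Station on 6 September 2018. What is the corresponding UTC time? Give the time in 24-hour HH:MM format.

20:45

1 April 2018 is a Sunday, so the first Friday is April 6 and the second is April 13.
1 September 2018 is a Saturday, so the first Sunday is September 2 and the second is September 9.
6 September 2018 falls between 13 April and 9 September, so daylight saving is in effect and Mirast Station is at UTC−00:30.
20:15 local + 0h30m = 20:45 UTC.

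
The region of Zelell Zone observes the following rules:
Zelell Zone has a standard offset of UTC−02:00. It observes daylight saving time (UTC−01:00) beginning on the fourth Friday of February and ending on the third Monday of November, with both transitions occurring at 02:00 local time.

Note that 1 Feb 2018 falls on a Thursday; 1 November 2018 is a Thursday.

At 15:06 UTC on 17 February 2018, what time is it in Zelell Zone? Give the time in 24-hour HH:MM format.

1 February 2018 is a Thursday, so the first Friday is February 2 and the fourth is February 23.
1 November 2018 is a Thursday, so the first Monday is November 5 and the third is November 19.
At the standard offset (UTC−02:00), 15:06 UTC − 2h = 13:06 Zelell Zone standard time.
The standard-time date in Zelell Zone, 17 February 2018, is outside the daylight-saving period (23 February – 19 November), so Zelell Zone is on standard time, UTC−02:00.
15:06 UTC − 2h = 13:06 local.

13:06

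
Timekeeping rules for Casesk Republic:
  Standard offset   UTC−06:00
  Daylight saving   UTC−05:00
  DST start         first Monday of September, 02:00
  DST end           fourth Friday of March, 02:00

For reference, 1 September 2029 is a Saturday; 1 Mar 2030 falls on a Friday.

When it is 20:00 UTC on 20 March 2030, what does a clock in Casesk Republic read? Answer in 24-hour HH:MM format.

15:00

1 September 2029 is a Saturday, so the first Monday is September 3.
1 March 2030 is a Friday, so the first Friday is March 1 and the fourth is March 22.
At the standard offset (UTC−06:00), 20:00 UTC − 6h = 14:00 Casesk Republic standard time.
The standard-time date in Casesk Republic, 20 March 2030, falls between 3 September 2029 and 22 March 2030, so daylight saving is in effect and Casesk Republic is at UTC−05:00.
20:00 UTC − 5h = 15:00 local.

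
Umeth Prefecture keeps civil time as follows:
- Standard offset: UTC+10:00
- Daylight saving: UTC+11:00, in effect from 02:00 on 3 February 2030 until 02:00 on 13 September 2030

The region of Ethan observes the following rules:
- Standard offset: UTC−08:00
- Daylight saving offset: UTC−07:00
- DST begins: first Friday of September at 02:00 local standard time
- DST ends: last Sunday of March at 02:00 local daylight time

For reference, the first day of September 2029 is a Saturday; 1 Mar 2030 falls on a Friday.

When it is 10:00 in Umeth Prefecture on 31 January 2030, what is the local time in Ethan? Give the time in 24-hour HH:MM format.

17:00

Daylight saving runs 3 February – 13 September; 31 January 2030 is outside that window, so Umeth Prefecture is on standard time at UTC+10:00.
10:00 Umeth Prefecture − 10h = 00:00 UTC.
1 September 2029 is a Saturday, so the first Friday is September 7.
1 March 2030 is a Friday, so Sundays fall on 3, 10, 17, 24, 31; the last is March 31.
At the standard offset (UTC−08:00), 00:00 UTC − 8h = 16:00 Ethan standard time (rolling into the previous day, 30 January 2030).
Daylight saving runs 7 September 2029 – 31 March 2030; the standard-time date in Ethan, 30 January 2030, is inside that window, so Ethan is at UTC−07:00.
00:00 UTC − 7h = 17:00 Ethan (rolling into the previous day, 30 January 2030).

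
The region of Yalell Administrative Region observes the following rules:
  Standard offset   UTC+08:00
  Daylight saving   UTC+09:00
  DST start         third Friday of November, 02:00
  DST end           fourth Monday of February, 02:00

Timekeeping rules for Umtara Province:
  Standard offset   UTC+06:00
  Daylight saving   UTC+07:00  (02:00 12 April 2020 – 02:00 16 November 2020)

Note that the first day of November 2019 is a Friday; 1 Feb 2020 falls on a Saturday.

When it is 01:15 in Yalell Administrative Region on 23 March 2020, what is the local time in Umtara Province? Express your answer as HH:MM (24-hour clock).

1 November 2019 is a Friday, so the first Friday is November 1 and the third is November 15.
1 February 2020 is a Saturday, so the first Monday is February 3 and the fourth is February 24.
23 March 2020 does not fall between 15 November 2019 and 24 February 2020, so daylight saving is not in effect and Yalell Administrative Region is at UTC+08:00.
01:15 Yalell Administrative Region − 8h = 17:15 UTC (rolling into the previous day, 22 March 2020).
At the standard offset (UTC+06:00), 17:15 UTC + 6h = 23:15 Umtara Province standard time.
The standard-time date in Umtara Province, 22 March 2020, does not fall between 12 April and 16 November, so daylight saving is not in effect and Umtara Province is at UTC+06:00.
17:15 UTC + 6h = 23:15 Umtara Province.

23:15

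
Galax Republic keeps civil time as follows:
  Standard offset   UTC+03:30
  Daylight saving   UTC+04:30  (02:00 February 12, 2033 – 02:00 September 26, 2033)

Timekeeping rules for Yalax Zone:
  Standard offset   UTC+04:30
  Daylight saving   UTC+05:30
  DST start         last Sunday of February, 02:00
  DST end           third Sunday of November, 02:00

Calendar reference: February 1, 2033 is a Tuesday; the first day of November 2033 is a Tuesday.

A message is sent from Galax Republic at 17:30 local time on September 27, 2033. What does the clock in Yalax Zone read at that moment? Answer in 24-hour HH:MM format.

19:30

Daylight saving runs 12 February – 26 September; September 27, 2033 is outside that window, so Galax Republic is on standard time at UTC+03:30.
17:30 Galax Republic − 3h30m = 14:00 UTC.
1 February 2033 is a Tuesday, so Sundays fall on 6, 13, 20, 27; the last is February 27.
1 November 2033 is a Tuesday, so the first Sunday is November 6 and the third is November 20.
At the standard offset (UTC+04:30), 14:00 UTC + 4h30m = 18:30 Yalax Zone standard time.
Daylight saving runs 27 February – 20 November; the standard-time date in Yalax Zone, September 27, 2033, is inside that window, so Yalax Zone is at UTC+05:30.
14:00 UTC + 5h30m = 19:30 Yalax Zone.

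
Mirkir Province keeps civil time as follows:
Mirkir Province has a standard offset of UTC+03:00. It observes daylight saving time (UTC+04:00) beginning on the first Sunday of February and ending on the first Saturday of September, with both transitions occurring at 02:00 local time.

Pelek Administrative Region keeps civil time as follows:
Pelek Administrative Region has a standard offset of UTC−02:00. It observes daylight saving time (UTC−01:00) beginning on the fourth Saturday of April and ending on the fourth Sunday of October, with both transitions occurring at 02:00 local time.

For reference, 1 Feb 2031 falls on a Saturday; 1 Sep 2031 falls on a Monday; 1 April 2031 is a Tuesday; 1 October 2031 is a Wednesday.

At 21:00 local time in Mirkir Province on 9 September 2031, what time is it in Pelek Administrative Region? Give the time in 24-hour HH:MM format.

17:00

1 February 2031 is a Saturday, so the first Sunday is February 2.
1 September 2031 is a Monday, so the first Saturday is September 6.
9 September 2031 is outside the daylight-saving period (2 February – 6 September), so Mirkir Province is on standard time, UTC+03:00.
21:00 Mirkir Province − 3h = 18:00 UTC.
1 April 2031 is a Tuesday, so the first Saturday is April 5 and the fourth is April 26.
1 October 2031 is a Wednesday, so the first Sunday is October 5 and the fourth is October 26.
At the standard offset (UTC−02:00), 18:00 UTC − 2h = 16:00 Pelek Administrative Region standard time.
The standard-time date in Pelek Administrative Region, 9 September 2031, lies within the daylight-saving period (26 April – 26 October), so Pelek Administrative Region is on daylight time, UTC−01:00.
18:00 UTC − 1h = 17:00 Pelek Administrative Region.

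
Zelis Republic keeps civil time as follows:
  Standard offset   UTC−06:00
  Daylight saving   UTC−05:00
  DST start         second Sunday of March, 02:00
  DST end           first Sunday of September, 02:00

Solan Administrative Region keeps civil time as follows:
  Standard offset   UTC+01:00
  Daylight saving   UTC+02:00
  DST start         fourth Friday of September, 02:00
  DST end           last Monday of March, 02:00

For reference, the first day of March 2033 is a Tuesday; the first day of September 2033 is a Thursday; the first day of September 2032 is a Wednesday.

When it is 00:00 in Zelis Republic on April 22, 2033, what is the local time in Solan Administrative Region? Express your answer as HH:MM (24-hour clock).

06:00

1 March 2033 is a Tuesday, so the first Sunday is March 6 and the second is March 13.
1 September 2033 is a Thursday, so the first Sunday is September 4.
Daylight saving runs 13 March – 4 September; April 22, 2033 is inside that window, so Zelis Republic is at UTC−05:00.
00:00 Zelis Republic + 5h = 05:00 UTC.
1 September 2032 is a Wednesday, so the first Friday is September 3 and the fourth is September 24.
1 March 2033 is a Tuesday, so Mondays fall on 7, 14, 21, 28; the last is March 28.
At the standard offset (UTC+01:00), 05:00 UTC + 1h = 06:00 Solan Administrative Region standard time.
Daylight saving runs 24 September 2032 – 28 March 2033; the standard-time date in Solan Administrative Region, April 22, 2033, is outside that window, so Solan Administrative Region is on standard time at UTC+01:00.
05:00 UTC + 1h = 06:00 Solan Administrative Region.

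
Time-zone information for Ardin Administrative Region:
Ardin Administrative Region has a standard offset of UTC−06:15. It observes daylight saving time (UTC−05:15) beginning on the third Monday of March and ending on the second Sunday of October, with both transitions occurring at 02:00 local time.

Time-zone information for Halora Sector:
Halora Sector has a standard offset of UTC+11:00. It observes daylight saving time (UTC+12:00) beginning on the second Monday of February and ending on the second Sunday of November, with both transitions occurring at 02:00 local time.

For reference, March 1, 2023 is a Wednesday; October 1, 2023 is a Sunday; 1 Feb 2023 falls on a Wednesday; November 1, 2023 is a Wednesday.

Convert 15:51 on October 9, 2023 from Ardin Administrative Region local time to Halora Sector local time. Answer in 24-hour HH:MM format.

1 March 2023 is a Wednesday, so the first Monday is March 6 and the third is March 20.
1 October 2023 is a Sunday, so the first Sunday is October 1 and the second is October 8.
October 9, 2023 is outside the daylight-saving period (20 March – 8 October), so Ardin Administrative Region is on standard time, UTC−06:15.
15:51 Ardin Administrative Region + 6h15m = 22:06 UTC.
1 February 2023 is a Wednesday, so the first Monday is February 6 and the second is February 13.
1 November 2023 is a Wednesday, so the first Sunday is November 5 and the second is November 12.
At the standard offset (UTC+11:00), 22:06 UTC + 11h = 09:06 Halora Sector standard time (rolling into the next day, 10 October 2023).
The standard-time date in Halora Sector, October 10, 2023, lies within the daylight-saving period (13 February – 12 November), so Halora Sector is on daylight time, UTC+12:00.
22:06 UTC + 12h = 10:06 Halora Sector (rolling into the next day, 10 October 2023).

10:06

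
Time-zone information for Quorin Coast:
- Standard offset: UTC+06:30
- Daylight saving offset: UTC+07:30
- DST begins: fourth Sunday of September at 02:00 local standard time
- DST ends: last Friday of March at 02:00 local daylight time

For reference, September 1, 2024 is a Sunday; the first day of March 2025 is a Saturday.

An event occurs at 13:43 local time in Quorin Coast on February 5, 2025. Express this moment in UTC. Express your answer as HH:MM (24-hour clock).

06:13

1 September 2024 is a Sunday, so the first Sunday is September 1 and the fourth is September 22.
1 March 2025 is a Saturday, so Fridays fall on 7, 14, 21, 28; the last is March 28.
February 5, 2025 falls between 22 September 2024 and 28 March 2025, so daylight saving is in effect and Quorin Coast is at UTC+07:30.
13:43 local − 7h30m = 06:13 UTC.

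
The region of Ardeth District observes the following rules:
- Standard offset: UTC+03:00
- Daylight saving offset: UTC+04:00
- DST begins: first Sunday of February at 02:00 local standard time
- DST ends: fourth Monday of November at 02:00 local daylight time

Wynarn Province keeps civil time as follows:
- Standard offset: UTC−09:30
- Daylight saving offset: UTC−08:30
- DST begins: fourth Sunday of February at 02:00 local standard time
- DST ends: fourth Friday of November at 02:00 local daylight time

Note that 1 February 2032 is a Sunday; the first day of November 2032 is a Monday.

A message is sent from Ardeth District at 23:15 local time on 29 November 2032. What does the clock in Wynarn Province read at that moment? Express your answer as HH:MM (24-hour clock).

1 February 2032 is a Sunday, so the first Sunday is February 1.
1 November 2032 is a Monday, so the first Monday is November 1 and the fourth is November 22.
29 November 2032 is outside the daylight-saving period (1 February – 22 November), so Ardeth District is on standard time, UTC+03:00.
23:15 Ardeth District − 3h = 20:15 UTC.
1 February 2032 is a Sunday, so the first Sunday is February 1 and the fourth is February 22.
1 November 2032 is a Monday, so the first Friday is November 5 and the fourth is November 26.
At the standard offset (UTC−09:30), 20:15 UTC − 9h30m = 10:45 Wynarn Province standard time.
The standard-time date in Wynarn Province, 29 November 2032, is outside the daylight-saving period (22 February – 26 November), so Wynarn Province is on standard time, UTC−09:30.
20:15 UTC − 9h30m = 10:45 Wynarn Province.

10:45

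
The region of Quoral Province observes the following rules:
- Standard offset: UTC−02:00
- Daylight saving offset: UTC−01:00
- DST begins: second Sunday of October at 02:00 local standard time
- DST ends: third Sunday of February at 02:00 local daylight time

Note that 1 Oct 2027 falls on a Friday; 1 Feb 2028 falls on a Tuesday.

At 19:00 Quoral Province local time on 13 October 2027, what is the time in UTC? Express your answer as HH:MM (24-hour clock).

20:00

1 October 2027 is a Friday, so the first Sunday is October 3 and the second is October 10.
1 February 2028 is a Tuesday, so the first Sunday is February 6 and the third is February 20.
Daylight saving runs 10 October 2027 – 20 February 2028; 13 October 2027 is inside that window, so Quoral Province is at UTC−01:00.
19:00 local + 1h = 20:00 UTC.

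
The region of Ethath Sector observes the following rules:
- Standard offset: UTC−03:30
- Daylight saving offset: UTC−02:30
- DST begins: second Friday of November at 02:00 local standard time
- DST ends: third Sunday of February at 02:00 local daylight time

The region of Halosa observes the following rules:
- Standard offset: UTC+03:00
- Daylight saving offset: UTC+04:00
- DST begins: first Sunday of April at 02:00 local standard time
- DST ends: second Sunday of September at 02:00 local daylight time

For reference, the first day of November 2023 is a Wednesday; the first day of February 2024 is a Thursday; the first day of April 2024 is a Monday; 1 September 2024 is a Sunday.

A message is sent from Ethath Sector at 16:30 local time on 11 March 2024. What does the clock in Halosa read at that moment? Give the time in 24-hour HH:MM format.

23:00

1 November 2023 is a Wednesday, so the first Friday is November 3 and the second is November 10.
1 February 2024 is a Thursday, so the first Sunday is February 4 and the third is February 18.
Daylight saving runs 10 November 2023 – 18 February 2024; 11 March 2024 is outside that window, so Ethath Sector is on standard time at UTC−03:30.
16:30 Ethath Sector + 3h30m = 20:00 UTC.
1 April 2024 is a Monday, so the first Sunday is April 7.
1 September 2024 is a Sunday, so the first Sunday is September 1 and the second is September 8.
At the standard offset (UTC+03:00), 20:00 UTC + 3h = 23:00 Halosa standard time.
Daylight saving runs 7 April – 8 September; the standard-time date in Halosa, 11 March 2024, is outside that window, so Halosa is on standard time at UTC+03:00.
20:00 UTC + 3h = 23:00 Halosa.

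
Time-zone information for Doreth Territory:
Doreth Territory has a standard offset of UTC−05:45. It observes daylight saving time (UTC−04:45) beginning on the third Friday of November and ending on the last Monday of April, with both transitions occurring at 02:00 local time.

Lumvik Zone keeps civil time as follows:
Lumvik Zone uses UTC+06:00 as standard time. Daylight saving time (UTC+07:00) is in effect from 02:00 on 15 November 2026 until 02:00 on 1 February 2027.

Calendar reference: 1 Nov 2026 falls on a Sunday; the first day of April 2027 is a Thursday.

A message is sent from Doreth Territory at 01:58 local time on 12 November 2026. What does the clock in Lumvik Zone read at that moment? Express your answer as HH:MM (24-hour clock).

13:43

1 November 2026 is a Sunday, so the first Friday is November 6 and the third is November 20.
1 April 2027 is a Thursday, so Mondays fall on 5, 12, 19, 26; the last is April 26.
12 November 2026 does not fall between 20 November 2026 and 26 April 2027, so daylight saving is not in effect and Doreth Territory is at UTC−05:45.
01:58 Doreth Territory + 5h45m = 07:43 UTC.
At the standard offset (UTC+06:00), 07:43 UTC + 6h = 13:43 Lumvik Zone standard time.
The standard-time date in Lumvik Zone, 12 November 2026, is outside the daylight-saving period (15 November 2026 – 1 February 2027), so Lumvik Zone is on standard time, UTC+06:00.
07:43 UTC + 6h = 13:43 Lumvik Zone.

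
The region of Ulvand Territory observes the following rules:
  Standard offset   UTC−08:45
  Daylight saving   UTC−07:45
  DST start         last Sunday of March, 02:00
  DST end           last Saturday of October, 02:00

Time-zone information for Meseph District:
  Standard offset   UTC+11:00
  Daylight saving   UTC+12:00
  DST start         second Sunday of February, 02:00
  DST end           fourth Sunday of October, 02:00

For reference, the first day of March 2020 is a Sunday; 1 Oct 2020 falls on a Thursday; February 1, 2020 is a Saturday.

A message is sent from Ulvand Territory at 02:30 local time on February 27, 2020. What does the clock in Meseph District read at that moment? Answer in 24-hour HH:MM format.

1 March 2020 is a Sunday, so Sundays fall on 1, 8, 15, 22, 29; the last is March 29.
1 October 2020 is a Thursday, so Saturdays fall on 3, 10, 17, 24, 31; the last is October 31.
February 27, 2020 does not fall between 29 March and 31 October, so daylight saving is not in effect and Ulvand Territory is at UTC−08:45.
02:30 Ulvand Territory + 8h45m = 11:15 UTC.
1 February 2020 is a Saturday, so the first Sunday is February 2 and the second is February 9.
1 October 2020 is a Thursday, so the first Sunday is October 4 and the fourth is October 25.
At the standard offset (UTC+11:00), 11:15 UTC + 11h = 22:15 Meseph District standard time.
The standard-time date in Meseph District, February 27, 2020, lies within the daylight-saving period (9 February – 25 October), so Meseph District is on daylight time, UTC+12:00.
11:15 UTC + 12h = 23:15 Meseph District.

23:15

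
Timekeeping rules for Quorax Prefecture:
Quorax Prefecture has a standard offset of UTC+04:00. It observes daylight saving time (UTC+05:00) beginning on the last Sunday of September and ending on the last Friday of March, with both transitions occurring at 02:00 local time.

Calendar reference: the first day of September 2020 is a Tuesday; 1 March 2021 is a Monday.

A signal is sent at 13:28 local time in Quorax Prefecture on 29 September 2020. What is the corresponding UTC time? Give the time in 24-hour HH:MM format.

08:28

1 September 2020 is a Tuesday, so Sundays fall on 6, 13, 20, 27; the last is September 27.
1 March 2021 is a Monday, so Fridays fall on 5, 12, 19, 26; the last is March 26.
Daylight saving runs 27 September 2020 – 26 March 2021; 29 September 2020 is inside that window, so Quorax Prefecture is at UTC+05:00.
13:28 local − 5h = 08:28 UTC.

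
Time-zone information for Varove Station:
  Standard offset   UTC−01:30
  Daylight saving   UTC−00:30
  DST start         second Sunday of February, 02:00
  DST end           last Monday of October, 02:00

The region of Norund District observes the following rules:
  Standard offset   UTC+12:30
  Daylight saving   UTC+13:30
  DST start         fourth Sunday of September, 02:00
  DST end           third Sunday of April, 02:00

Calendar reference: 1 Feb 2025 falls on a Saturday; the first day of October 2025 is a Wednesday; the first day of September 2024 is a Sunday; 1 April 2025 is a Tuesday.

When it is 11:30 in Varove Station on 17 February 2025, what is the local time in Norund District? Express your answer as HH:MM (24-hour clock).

1 February 2025 is a Saturday, so the first Sunday is February 2 and the second is February 9.
1 October 2025 is a Wednesday, so Mondays fall on 6, 13, 20, 27; the last is October 27.
17 February 2025 falls between 9 February and 27 October, so daylight saving is in effect and Varove Station is at UTC−00:30.
11:30 Varove Station + 0h30m = 12:00 UTC.
1 September 2024 is a Sunday, so the first Sunday is September 1 and the fourth is September 22.
1 April 2025 is a Tuesday, so the first Sunday is April 6 and the third is April 20.
At the standard offset (UTC+12:30), 12:00 UTC + 12h30m = 00:30 Norund District standard time (rolling into the next day, 18 February 2025).
The standard-time date in Norund District, 18 February 2025, lies within the daylight-saving period (22 September 2024 – 20 April 2025), so Norund District is on daylight time, UTC+13:30.
12:00 UTC + 13h30m = 01:30 Norund District (rolling into the next day, 18 February 2025).

01:30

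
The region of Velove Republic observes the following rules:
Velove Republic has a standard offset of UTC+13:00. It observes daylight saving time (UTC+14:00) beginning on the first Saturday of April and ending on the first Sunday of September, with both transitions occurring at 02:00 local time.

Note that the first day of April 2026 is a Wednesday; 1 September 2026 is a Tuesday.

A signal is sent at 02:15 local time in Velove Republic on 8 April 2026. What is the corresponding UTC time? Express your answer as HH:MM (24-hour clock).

1 April 2026 is a Wednesday, so the first Saturday is April 4.
1 September 2026 is a Tuesday, so the first Sunday is September 6.
Daylight saving runs 4 April – 6 September; 8 April 2026 is inside that window, so Velove Republic is at UTC+14:00.
02:15 local − 14h = 12:15 UTC (rolling into the previous day, 7 April 2026).

12:15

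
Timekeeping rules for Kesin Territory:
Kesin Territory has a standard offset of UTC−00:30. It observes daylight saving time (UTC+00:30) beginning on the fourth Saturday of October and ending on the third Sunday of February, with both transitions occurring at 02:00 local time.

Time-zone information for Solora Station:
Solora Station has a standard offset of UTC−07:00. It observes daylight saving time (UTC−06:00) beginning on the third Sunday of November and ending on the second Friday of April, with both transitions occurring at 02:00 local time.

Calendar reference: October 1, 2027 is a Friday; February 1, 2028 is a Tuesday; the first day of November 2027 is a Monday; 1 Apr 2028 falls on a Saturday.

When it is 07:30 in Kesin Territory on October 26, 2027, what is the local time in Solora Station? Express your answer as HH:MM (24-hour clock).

1 October 2027 is a Friday, so the first Saturday is October 2 and the fourth is October 23.
1 February 2028 is a Tuesday, so the first Sunday is February 6 and the third is February 20.
Daylight saving runs 23 October 2027 – 20 February 2028; October 26, 2027 is inside that window, so Kesin Territory is at UTC+00:30.
07:30 Kesin Territory − 0h30m = 07:00 UTC.
1 November 2027 is a Monday, so the first Sunday is November 7 and the third is November 21.
1 April 2028 is a Saturday, so the first Friday is April 7 and the second is April 14.
At the standard offset (UTC−07:00), 07:00 UTC − 7h = 00:00 Solora Station standard time.
Daylight saving runs 21 November 2027 – 14 April 2028; the standard-time date in Solora Station, October 26, 2027, is outside that window, so Solora Station is on standard time at UTC−07:00.
07:00 UTC − 7h = 00:00 Solora Station.

00:00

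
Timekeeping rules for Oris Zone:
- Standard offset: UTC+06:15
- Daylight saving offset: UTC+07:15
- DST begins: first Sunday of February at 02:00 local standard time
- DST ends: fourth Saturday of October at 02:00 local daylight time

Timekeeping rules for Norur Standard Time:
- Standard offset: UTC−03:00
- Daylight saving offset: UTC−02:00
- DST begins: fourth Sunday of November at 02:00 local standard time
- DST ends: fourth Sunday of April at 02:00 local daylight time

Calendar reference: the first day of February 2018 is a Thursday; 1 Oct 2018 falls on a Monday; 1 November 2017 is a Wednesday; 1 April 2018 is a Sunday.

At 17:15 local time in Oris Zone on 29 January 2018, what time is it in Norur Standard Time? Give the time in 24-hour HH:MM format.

09:00

1 February 2018 is a Thursday, so the first Sunday is February 4.
1 October 2018 is a Monday, so the first Saturday is October 6 and the fourth is October 27.
Daylight saving runs 4 February – 27 October; 29 January 2018 is outside that window, so Oris Zone is on standard time at UTC+06:15.
17:15 Oris Zone − 6h15m = 11:00 UTC.
1 November 2017 is a Wednesday, so the first Sunday is November 5 and the fourth is November 26.
1 April 2018 is a Sunday, so the first Sunday is April 1 and the fourth is April 22.
At the standard offset (UTC−03:00), 11:00 UTC − 3h = 08:00 Norur Standard Time standard time.
Daylight saving runs 26 November 2017 – 22 April 2018; the standard-time date in Norur Standard Time, 29 January 2018, is inside that window, so Norur Standard Time is at UTC−02:00.
11:00 UTC − 2h = 09:00 Norur Standard Time.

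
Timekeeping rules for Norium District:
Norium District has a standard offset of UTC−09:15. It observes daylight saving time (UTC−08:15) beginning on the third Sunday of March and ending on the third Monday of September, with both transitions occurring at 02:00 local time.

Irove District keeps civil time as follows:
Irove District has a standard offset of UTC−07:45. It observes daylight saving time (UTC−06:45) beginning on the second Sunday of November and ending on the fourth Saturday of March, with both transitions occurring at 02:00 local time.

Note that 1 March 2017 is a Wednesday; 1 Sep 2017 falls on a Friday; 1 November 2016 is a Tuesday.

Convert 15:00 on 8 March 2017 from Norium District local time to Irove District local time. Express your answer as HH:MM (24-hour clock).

1 March 2017 is a Wednesday, so the first Sunday is March 5 and the third is March 19.
1 September 2017 is a Friday, so the first Monday is September 4 and the third is September 18.
8 March 2017 does not fall between 19 March and 18 September, so daylight saving is not in effect and Norium District is at UTC−09:15.
15:00 Norium District + 9h15m = 00:15 UTC (rolling into the next day, 9 March 2017).
1 November 2016 is a Tuesday, so the first Sunday is November 6 and the second is November 13.
1 March 2017 is a Wednesday, so the first Saturday is March 4 and the fourth is March 25.
At the standard offset (UTC−07:45), 00:15 UTC − 7h45m = 16:30 Irove District standard time (rolling into the previous day, 8 March 2017).
The standard-time date in Irove District, 8 March 2017, falls between 13 November 2016 and 25 March 2017, so daylight saving is in effect and Irove District is at UTC−06:45.
00:15 UTC − 6h45m = 17:30 Irove District (rolling into the previous day, 8 March 2017).

17:30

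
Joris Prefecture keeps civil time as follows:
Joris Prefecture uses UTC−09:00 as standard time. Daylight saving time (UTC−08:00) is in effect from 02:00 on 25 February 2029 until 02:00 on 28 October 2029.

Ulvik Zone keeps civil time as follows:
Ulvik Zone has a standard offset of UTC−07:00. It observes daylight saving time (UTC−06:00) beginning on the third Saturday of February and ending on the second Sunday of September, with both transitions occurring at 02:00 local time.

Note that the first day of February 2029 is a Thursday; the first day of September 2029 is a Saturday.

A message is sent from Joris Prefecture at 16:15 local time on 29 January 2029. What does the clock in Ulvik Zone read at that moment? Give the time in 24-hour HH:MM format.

29 January 2029 does not fall between 25 February and 28 October, so daylight saving is not in effect and Joris Prefecture is at UTC−09:00.
16:15 Joris Prefecture + 9h = 01:15 UTC (rolling into the next day, 30 January 2029).
1 February 2029 is a Thursday, so the first Saturday is February 3 and the third is February 17.
1 September 2029 is a Saturday, so the first Sunday is September 2 and the second is September 9.
At the standard offset (UTC−07:00), 01:15 UTC − 7h = 18:15 Ulvik Zone standard time (rolling into the previous day, 29 January 2029).
The standard-time date in Ulvik Zone, 29 January 2029, does not fall between 17 February and 9 September, so daylight saving is not in effect and Ulvik Zone is at UTC−07:00.
01:15 UTC − 7h = 18:15 Ulvik Zone (rolling into the previous day, 29 January 2029).

18:15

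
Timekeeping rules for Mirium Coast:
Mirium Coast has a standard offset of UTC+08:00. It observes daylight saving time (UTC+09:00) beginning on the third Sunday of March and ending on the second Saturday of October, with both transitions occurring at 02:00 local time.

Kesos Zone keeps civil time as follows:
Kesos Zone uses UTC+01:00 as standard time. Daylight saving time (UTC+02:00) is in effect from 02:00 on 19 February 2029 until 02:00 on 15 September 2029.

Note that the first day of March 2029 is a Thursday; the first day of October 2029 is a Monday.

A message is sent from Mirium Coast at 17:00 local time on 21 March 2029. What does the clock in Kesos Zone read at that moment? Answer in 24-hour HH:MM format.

10:00

1 March 2029 is a Thursday, so the first Sunday is March 4 and the third is March 18.
1 October 2029 is a Monday, so the first Saturday is October 6 and the second is October 13.
21 March 2029 falls between 18 March and 13 October, so daylight saving is in effect and Mirium Coast is at UTC+09:00.
17:00 Mirium Coast − 9h = 08:00 UTC.
At the standard offset (UTC+01:00), 08:00 UTC + 1h = 09:00 Kesos Zone standard time.
The standard-time date in Kesos Zone, 21 March 2029, falls between 19 February and 15 September, so daylight saving is in effect and Kesos Zone is at UTC+02:00.
08:00 UTC + 2h = 10:00 Kesos Zone.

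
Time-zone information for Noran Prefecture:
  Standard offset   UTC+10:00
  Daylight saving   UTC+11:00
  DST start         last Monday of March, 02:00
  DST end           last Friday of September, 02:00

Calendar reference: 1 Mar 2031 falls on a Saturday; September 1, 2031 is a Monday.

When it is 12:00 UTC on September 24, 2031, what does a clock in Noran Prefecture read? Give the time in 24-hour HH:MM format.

1 March 2031 is a Saturday, so Mondays fall on 3, 10, 17, 24, 31; the last is March 31.
1 September 2031 is a Monday, so Fridays fall on 5, 12, 19, 26; the last is September 26.
At the standard offset (UTC+10:00), 12:00 UTC + 10h = 22:00 Noran Prefecture standard time.
The standard-time date in Noran Prefecture, September 24, 2031, falls between 31 March and 26 September, so daylight saving is in effect and Noran Prefecture is at UTC+11:00.
12:00 UTC + 11h = 23:00 local.

23:00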